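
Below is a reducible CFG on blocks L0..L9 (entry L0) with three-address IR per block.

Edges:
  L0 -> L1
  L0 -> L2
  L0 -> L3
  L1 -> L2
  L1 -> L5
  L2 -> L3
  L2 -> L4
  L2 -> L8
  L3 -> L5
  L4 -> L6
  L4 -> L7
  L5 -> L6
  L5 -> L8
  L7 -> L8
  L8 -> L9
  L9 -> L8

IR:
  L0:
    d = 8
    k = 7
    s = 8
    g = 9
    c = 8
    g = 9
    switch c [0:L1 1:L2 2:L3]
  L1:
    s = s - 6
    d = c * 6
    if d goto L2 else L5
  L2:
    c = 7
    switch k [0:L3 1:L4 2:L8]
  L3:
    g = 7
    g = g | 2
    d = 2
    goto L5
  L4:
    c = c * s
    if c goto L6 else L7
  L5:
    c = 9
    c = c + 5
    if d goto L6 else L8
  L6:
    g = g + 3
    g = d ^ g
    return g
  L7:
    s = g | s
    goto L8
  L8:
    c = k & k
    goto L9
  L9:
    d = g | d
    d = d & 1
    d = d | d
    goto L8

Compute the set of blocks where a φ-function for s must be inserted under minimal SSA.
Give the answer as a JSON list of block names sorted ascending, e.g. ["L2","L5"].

idom tree: L1←L0 L2←L0 L3←L0 L4←L2 L5←L0 L6←L0 L7←L4 L8←L0 L9←L8
Join-block Dom:
  L2: preds {L0,L1}: {L0} ∩ {L0,L1} = {L0}; idom=L0
  L3: preds {L0,L2}: {L0} ∩ {L0,L2} = {L0}; idom=L0
  L5: preds {L1,L3}: {L0,L1} ∩ {L0,L3} = {L0}; idom=L0
  L6: preds {L4,L5}: {L0,L2,L4} ∩ {L0,L5} = {L0}; idom=L0
  L8: preds {L2,L5,L7,L9}: {L0,L2} ∩ {L0,L5} ∩ {L0,L2,L4,L7} ∩ {L0,L8,L9} = {L0}; idom=L0

DF derivation:
  L2←L0: walk · to L0
  L2←L1: walk L1 to L0
  L3←L0: walk · to L0
  L3←L2: walk L2 to L0
  L5←L1: walk L1 to L0
  L5←L3: walk L3 to L0
  L6←L4: walk L4→L2 to L0
  L6←L5: walk L5 to L0
  L8←L2: walk L2 to L0
  L8←L5: walk L5 to L0
  L8←L7: walk L7→L4→L2 to L0
  L8←L9: walk L9→L8 to L0
  DF(L0)=∅
  DF(L1)={L2,L5}
  DF(L2)={L3,L6,L8}
  DF(L3)={L5}
  DF(L4)={L6,L8}
  DF(L5)={L6,L8}
  DF(L6)=∅
  DF(L7)={L8}
  DF(L8)={L8}
  DF(L9)={L8}

φ for s: defs {L0,L1,L7}
  DF⁺ = {L2,L3,L5,L6,L8}

Answer: ["L2", "L3", "L5", "L6", "L8"]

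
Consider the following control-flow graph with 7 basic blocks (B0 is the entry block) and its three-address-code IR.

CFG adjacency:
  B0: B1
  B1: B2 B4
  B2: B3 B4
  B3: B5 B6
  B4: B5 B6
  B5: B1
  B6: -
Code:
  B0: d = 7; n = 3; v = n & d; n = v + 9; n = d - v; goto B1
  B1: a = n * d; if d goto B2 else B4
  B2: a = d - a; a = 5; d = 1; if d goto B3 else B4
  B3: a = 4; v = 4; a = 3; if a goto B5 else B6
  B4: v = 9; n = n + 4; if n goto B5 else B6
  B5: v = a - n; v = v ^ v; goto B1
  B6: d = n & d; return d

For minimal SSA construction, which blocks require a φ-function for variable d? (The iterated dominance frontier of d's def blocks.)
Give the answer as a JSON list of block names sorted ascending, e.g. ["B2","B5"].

idom tree: B1←B0 B2←B1 B3←B2 B4←B1 B5←B1 B6←B1
Dom at joins:
  B1: preds {B0,B5}: {B0} ∩ {B0,B1,B5} = {B0}; idom=B0
  B4: preds {B1,B2}: {B0,B1} ∩ {B0,B1,B2} = {B0,B1}; idom=B1
  B5: preds {B3,B4}: {B0,B1,B2,B3} ∩ {B0,B1,B4} = {B0,B1}; idom=B1
  B6: preds {B3,B4}: {B0,B1,B2,B3} ∩ {B0,B1,B4} = {B0,B1}; idom=B1

DF derivation:
  B1←B0: walk · to B0
  B1←B5: walk B5→B1 to B0
  B4←B1: walk · to B1
  B4←B2: walk B2 to B1
  B5←B3: walk B3→B2 to B1
  B5←B4: walk B4 to B1
  B6←B3: walk B3→B2 to B1
  B6←B4: walk B4 to B1
  B0: DF=∅
  B1: DF={B1}
  B2: DF={B4,B5,B6}
  B3: DF={B5,B6}
  B4: DF={B5,B6}
  B5: DF={B1}
  B6: DF=∅

φ for d: defs {B0,B2,B6}
  DF⁺ = {B1,B4,B5,B6}

Answer: ["B1", "B4", "B5", "B6"]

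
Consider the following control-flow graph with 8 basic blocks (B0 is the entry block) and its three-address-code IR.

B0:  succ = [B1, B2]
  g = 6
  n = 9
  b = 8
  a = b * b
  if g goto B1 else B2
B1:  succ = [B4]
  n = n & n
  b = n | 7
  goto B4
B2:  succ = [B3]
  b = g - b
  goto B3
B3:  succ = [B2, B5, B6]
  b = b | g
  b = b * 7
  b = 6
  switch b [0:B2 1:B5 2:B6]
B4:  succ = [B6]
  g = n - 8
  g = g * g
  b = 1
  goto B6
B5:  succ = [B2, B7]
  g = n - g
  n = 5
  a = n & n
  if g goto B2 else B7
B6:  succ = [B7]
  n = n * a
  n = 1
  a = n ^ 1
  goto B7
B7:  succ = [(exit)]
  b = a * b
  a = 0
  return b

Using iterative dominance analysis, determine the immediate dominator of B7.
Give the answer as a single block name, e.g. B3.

idom tree: B1←B0 B2←B0 B3←B2 B4←B1 B5←B3 B6←B0 B7←B0
Dom∩ at merges:
  B2: preds {B0,B3,B5}: {B0} ∩ {B0,B2,B3} ∩ {B0,B2,B3,B5} = {B0}; idom=B0
  B6: preds {B3,B4}: {B0,B2,B3} ∩ {B0,B1,B4} = {B0}; idom=B0
  B7: preds {B5,B6}: {B0,B2,B3,B5} ∩ {B0,B6} = {B0}; idom=B0

idom(B7) = B0

Answer: B0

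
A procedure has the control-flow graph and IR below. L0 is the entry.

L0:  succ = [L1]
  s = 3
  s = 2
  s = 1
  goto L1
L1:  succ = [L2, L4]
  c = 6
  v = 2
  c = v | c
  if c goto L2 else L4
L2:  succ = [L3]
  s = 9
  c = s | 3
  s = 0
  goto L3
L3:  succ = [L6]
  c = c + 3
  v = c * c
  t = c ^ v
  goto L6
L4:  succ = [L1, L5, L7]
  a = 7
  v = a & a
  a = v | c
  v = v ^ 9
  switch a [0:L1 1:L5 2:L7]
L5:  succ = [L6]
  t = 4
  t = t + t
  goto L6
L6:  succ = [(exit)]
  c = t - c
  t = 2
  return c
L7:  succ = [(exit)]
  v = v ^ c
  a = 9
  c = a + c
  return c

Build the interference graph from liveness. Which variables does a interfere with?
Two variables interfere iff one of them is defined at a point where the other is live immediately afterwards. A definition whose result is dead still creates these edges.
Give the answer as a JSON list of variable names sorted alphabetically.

Per-block:
  L0: def={s} ue=∅
  L1: def={c,v} ue=∅
  L2: def={c,s} ue=∅
  L3: def={c,t,v} ue={c}
  L4: def={a,v} ue={c}
  L5: def={t} ue=∅
  L6: def={c,t} ue={c,t}
  L7: def={a,c,v} ue={c,v}

Backward fixpoint:
  L0: in=∅ out=∅
  L1: in=∅ out={c}
  L2: in=∅ out={c}
  L3: in={c} out={c,t}
  L4: in={c} out={c,v}
  L5: in={c} out={c,t}
  L6: in={c,t} out=∅
  L7: in={c,v} out=∅

Conflict graph:
  a↔{c,v}
  c↔{a,s,t,v}
  s↔{c}
  t↔{c}
  v↔{a,c}

N(a) = ["c", "v"]

Answer: ["c", "v"]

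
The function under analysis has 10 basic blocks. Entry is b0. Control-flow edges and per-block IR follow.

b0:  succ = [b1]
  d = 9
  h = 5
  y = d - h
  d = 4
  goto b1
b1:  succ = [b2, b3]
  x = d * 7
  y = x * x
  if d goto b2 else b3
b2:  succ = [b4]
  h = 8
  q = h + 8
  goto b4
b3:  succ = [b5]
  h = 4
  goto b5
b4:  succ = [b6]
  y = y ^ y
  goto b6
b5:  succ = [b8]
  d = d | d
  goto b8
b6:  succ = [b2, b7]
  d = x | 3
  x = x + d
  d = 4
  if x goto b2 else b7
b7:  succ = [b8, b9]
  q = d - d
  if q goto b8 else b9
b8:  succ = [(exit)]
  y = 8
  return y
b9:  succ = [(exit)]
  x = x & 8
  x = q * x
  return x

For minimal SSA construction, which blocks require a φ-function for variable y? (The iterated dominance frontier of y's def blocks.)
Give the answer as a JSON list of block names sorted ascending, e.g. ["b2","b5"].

Answer: ["b2", "b8"]

Analysis:
idom tree: b1←b0 b2←b1 b3←b1 b4←b2 b5←b3 b6←b4 b7←b6 b8←b1 b9←b7
Dom at joins:
  b2: preds {b1,b6}: {b0,b1} ∩ {b0,b1,b2,b4,b6} = {b0,b1}; idom=b1
  b8: preds {b5,b7}: {b0,b1,b3,b5} ∩ {b0,b1,b2,b4,b6,b7} = {b0,b1}; idom=b1

DF derivation:
  b2←b1: walk · to b1
  b2←b6: walk b6→b4→b2 to b1
  b8←b5: walk b5→b3 to b1
  b8←b7: walk b7→b6→b4→b2 to b1
  DF(b0)=∅
  DF(b1)=∅
  DF(b2)={b2,b8}
  DF(b3)={b8}
  DF(b4)={b2,b8}
  DF(b5)={b8}
  DF(b6)={b2,b8}
  DF(b7)={b8}
  DF(b8)=∅
  DF(b9)=∅

φ for y: defs {b0,b1,b4,b8}
  DF⁺ = {b2,b8}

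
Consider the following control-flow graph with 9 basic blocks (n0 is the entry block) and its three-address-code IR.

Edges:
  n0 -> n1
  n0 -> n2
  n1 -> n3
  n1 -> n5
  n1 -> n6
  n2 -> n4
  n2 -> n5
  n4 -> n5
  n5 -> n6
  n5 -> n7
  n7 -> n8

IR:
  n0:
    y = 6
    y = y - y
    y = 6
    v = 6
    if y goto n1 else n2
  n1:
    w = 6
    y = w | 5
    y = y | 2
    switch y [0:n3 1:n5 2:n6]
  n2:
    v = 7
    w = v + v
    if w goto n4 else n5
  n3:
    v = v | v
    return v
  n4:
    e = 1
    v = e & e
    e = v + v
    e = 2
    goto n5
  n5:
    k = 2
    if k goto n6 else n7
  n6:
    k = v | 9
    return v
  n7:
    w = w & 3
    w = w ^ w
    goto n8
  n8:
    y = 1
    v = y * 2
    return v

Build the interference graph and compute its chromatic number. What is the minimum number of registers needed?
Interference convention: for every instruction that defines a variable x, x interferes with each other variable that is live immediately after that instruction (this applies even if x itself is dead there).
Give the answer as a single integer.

Per-block:
  n0 def {v,y} use ∅
  n1 def {w,y} use ∅
  n2 def {v,w} use ∅
  n3 def {v} use {v}
  n4 def {e,v} use ∅
  n5 def {k} use ∅
  n6 def {k} use {v}
  n7 def {w} use {w}
  n8 def {v,y} use ∅

Liveness:
  n0: in=∅ out={v}
  n1: in={v} out={v,w}
  n2: in=∅ out={v,w}
  n3: in={v} out=∅
  n4: in={w} out={v,w}
  n5: in={v,w} out={v,w}
  n6: in={v} out=∅
  n7: in={w} out=∅
  n8: in=∅ out=∅

Interfere edges:
  e: {v,w}
  k: {v,w}
  v: {e,k,w,y}
  w: {e,k,v,y}
  y: {v,w}

Registers:
  {e,v,w} pairwise interfere (3-clique) ⇒ χ ≥ 3
  assign e→r2 k→r2 v→r0 w→r1 y→r2 — no edge inside a register ⇒ χ ≤ 3
  χ = 3

Answer: 3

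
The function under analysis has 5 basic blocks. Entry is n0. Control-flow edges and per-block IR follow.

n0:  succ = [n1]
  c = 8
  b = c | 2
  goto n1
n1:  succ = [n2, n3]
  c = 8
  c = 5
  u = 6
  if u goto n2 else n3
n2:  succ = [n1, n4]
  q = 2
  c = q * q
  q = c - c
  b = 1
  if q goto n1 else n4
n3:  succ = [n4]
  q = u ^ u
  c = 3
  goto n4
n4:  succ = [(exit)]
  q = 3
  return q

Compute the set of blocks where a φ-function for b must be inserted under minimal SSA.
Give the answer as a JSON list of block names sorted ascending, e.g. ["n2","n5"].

Answer: ["n1", "n4"]

Derivation:
idom tree: n1←n0 n2←n1 n3←n1 n4←n1
Dom∩ at merges:
  n1: preds {n0,n2}: {n0} ∩ {n0,n1,n2} = {n0}; idom=n0
  n4: preds {n2,n3}: {n0,n1,n2} ∩ {n0,n1,n3} = {n0,n1}; idom=n1

DF derivation:
  n1←n0: walk · to n0
  n1←n2: walk n2→n1 to n0
  n4←n2: walk n2 to n1
  n4←n3: walk n3 to n1
  DF(n0)=∅
  DF(n1)={n1}
  DF(n2)={n1,n4}
  DF(n3)={n4}
  DF(n4)=∅

φ for b: defs {n0,n2}
  DF⁺ = {n1,n4}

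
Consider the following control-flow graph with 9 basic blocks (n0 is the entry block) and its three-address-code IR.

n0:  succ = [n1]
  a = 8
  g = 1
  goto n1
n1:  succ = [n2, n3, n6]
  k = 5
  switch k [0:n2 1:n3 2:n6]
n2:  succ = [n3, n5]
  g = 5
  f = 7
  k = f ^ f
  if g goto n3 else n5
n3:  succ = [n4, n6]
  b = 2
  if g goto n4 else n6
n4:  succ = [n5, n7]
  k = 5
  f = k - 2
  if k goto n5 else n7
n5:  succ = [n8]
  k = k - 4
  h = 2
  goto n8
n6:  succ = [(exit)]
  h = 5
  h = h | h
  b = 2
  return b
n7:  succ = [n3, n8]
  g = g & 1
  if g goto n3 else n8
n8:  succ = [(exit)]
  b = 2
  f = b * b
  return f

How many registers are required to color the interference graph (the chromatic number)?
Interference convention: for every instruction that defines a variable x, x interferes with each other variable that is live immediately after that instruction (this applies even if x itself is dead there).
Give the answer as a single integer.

Answer: 3

Working:
def/use:
  n0: {a,g} / ∅
  n1: {k} / ∅
  n2: {f,g,k} / ∅
  n3: {b} / {g}
  n4: {f,k} / ∅
  n5: {h,k} / {k}
  n6: {b,h} / ∅
  n7: {g} / {g}
  n8: {b,f} / ∅

Backward fixpoint:
  n0 li=∅ lo={g}
  n1 li={g} lo={g}
  n2 li=∅ lo={g,k}
  n3 li={g} lo={g}
  n4 li={g} lo={g,k}
  n5 li={k} lo=∅
  n6 li=∅ lo=∅
  n7 li={g} lo={g}
  n8 li=∅ lo=∅

Interference:
  a: ∅
  b: {g}
  f: {g,k}
  g: {b,f,k}
  h: ∅
  k: {f,g}

Colouring:
  {f,g,k} pairwise interfere (3-clique) ⇒ χ ≥ 3
  3-colouring: c0={a,g,h}  c1={b,f}  c2={k}
  χ = 3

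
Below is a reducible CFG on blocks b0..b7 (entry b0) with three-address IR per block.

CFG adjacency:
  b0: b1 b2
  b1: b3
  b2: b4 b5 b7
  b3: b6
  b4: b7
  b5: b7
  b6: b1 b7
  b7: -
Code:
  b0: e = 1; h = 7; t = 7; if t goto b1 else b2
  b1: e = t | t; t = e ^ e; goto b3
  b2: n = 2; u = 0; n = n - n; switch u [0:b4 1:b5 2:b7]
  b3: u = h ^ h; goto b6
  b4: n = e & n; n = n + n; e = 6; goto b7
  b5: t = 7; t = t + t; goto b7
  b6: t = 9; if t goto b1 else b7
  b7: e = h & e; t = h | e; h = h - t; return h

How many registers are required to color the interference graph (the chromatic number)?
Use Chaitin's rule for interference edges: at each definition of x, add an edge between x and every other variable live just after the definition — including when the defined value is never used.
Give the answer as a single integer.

Answer: 4

Working:
def/use:
  b0: {e,h,t} / ∅
  b1: {e,t} / {t}
  b2: {n,u} / ∅
  b3: {u} / {h}
  b4: {e,n} / {e,n}
  b5: {t} / ∅
  b6: {t} / ∅
  b7: {e,h,t} / {e,h}

Liveness:
  b0 li=∅ lo={e,h,t}
  b1 li={h,t} lo={e,h}
  b2 li={e,h} lo={e,h,n}
  b3 li={e,h} lo={e,h}
  b4 li={e,h,n} lo={e,h}
  b5 li={e,h} lo={e,h}
  b6 li={e,h} lo={e,h,t}
  b7 li={e,h} lo=∅

Conflict graph:
  e↔{h,n,t,u}
  h↔{e,n,t,u}
  n↔{e,h,u}
  t↔{e,h}
  u↔{e,h,n}

Colouring:
  clique {e,h,n,u} ⇒ need ≥ 4
  assign e→c0 h→c1 n→c2 t→c2 u→c3 — no edge inside a register ⇒ χ ≤ 4
  χ = 4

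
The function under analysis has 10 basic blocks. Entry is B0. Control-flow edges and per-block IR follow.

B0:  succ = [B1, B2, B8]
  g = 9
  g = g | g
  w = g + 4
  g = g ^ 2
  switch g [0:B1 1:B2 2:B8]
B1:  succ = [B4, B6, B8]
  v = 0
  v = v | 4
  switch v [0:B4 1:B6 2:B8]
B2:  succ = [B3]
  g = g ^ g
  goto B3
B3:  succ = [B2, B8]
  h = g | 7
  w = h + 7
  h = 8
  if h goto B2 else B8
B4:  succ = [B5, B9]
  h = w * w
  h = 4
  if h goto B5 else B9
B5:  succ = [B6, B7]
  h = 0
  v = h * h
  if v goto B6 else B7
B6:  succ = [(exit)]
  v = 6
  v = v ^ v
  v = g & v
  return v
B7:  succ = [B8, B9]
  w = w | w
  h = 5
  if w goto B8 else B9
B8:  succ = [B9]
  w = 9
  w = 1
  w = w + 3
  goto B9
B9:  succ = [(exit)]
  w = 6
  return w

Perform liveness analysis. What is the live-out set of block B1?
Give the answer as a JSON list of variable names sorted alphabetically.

Block summaries:
  B0 def {g,w} use ∅
  B1 def {v} use ∅
  B2 def {g} use {g}
  B3 def {h,w} use {g}
  B4 def {h} use {w}
  B5 def {h,v} use ∅
  B6 def {v} use {g}
  B7 def {h,w} use {w}
  B8 def {w} use ∅
  B9 def {w} use ∅

Backward fixpoint:
  live B0: ∅→{g,w}
  live B1: {g,w}→{g,w}
  live B2: {g}→{g}
  live B3: {g}→{g}
  live B4: {g,w}→{g,w}
  live B5: {g,w}→{g,w}
  live B6: {g}→∅
  live B7: {w}→∅
  live B8: ∅→∅
  live B9: ∅→∅

live-out(B1) = ["g", "w"]

Answer: ["g", "w"]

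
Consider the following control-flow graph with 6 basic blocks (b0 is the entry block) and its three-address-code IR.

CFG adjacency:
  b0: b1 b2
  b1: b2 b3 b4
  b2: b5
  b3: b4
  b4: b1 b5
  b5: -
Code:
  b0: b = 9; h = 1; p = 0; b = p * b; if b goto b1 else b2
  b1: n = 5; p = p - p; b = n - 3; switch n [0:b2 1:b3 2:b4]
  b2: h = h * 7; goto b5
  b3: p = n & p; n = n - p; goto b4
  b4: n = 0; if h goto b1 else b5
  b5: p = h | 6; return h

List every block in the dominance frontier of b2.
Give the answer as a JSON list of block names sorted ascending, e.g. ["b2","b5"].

Answer: ["b5"]

Derivation:
idom tree: b1←b0 b2←b0 b3←b1 b4←b1 b5←b0
Dom∩ at merges:
  b1: preds {b0,b4}: {b0} ∩ {b0,b1,b4} = {b0}; idom=b0
  b2: preds {b0,b1}: {b0} ∩ {b0,b1} = {b0}; idom=b0
  b4: preds {b1,b3}: {b0,b1} ∩ {b0,b1,b3} = {b0,b1}; idom=b1
  b5: preds {b2,b4}: {b0,b2} ∩ {b0,b1,b4} = {b0}; idom=b0

DF walk-up:
  join b1 pred b0: · stop@b0
  join b1 pred b4: b4→b1 stop@b0
  join b2 pred b0: · stop@b0
  join b2 pred b1: b1 stop@b0
  join b4 pred b1: · stop@b1
  join b4 pred b3: b3 stop@b1
  join b5 pred b2: b2 stop@b0
  join b5 pred b4: b4→b1 stop@b0
  b0: DF=∅
  b1: DF={b1,b2,b5}
  b2: DF={b5}
  b3: DF={b4}
  b4: DF={b1,b5}
  b5: DF=∅

DF(b2) = ["b5"]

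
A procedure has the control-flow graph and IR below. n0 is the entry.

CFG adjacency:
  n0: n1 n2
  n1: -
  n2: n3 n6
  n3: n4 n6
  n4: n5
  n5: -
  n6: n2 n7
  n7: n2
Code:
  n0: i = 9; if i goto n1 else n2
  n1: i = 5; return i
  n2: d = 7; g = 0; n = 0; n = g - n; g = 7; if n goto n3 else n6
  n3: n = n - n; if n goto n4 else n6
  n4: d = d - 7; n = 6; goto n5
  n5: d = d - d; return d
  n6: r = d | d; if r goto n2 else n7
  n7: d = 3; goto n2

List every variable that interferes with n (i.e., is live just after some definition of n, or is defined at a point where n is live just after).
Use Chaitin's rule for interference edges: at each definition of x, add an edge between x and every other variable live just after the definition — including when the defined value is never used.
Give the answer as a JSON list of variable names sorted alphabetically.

def/use:
  n0 def {i} use ∅
  n1 def {i} use ∅
  n2 def {d,g,n} use ∅
  n3 def {n} use {n}
  n4 def {d,n} use {d}
  n5 def {d} use {d}
  n6 def {r} use {d}
  n7 def {d} use ∅

Live sets:
  n0 li=∅ lo=∅
  n1 li=∅ lo=∅
  n2 li=∅ lo={d,n}
  n3 li={d,n} lo={d}
  n4 li={d} lo={d}
  n5 li={d} lo=∅
  n6 li={d} lo=∅
  n7 li=∅ lo=∅

Conflict graph:
  d↔{g,n}
  g↔{d,n}
  i↔∅
  n↔{d,g}
  r↔∅

N(n) = ["d", "g"]

Answer: ["d", "g"]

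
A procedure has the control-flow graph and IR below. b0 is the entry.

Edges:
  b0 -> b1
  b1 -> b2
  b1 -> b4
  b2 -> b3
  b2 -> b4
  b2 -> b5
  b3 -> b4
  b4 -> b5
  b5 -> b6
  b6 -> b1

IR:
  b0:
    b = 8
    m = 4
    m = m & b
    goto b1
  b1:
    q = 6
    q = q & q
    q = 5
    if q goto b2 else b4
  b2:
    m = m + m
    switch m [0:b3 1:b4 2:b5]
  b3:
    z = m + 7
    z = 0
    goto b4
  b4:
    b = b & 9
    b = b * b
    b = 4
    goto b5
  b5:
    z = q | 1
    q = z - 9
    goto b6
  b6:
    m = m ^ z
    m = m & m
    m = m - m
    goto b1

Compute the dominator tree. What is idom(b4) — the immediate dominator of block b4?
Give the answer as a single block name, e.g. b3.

idom tree: b1←b0 b2←b1 b3←b2 b4←b1 b5←b1 b6←b5
Dom at joins:
  b1: preds {b0,b6}: {b0} ∩ {b0,b1,b5,b6} = {b0}; idom=b0
  b4: preds {b1,b2,b3}: {b0,b1} ∩ {b0,b1,b2} ∩ {b0,b1,b2,b3} = {b0,b1}; idom=b1
  b5: preds {b2,b4}: {b0,b1,b2} ∩ {b0,b1,b4} = {b0,b1}; idom=b1

idom(b4) = b1

Answer: b1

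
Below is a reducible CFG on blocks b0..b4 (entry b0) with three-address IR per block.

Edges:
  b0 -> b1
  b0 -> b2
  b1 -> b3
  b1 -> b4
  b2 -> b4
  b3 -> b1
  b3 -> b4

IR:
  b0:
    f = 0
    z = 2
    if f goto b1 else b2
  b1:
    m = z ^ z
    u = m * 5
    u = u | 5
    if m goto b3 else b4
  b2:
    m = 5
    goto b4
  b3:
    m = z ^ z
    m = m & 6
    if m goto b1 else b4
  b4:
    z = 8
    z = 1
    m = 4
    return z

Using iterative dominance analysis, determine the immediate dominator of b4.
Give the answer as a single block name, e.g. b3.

idom tree: b1←b0 b2←b0 b3←b1 b4←b0
Join-block Dom:
  b1: preds {b0,b3}: {b0} ∩ {b0,b1,b3} = {b0}; idom=b0
  b4: preds {b1,b2,b3}: {b0,b1} ∩ {b0,b2} ∩ {b0,b1,b3} = {b0}; idom=b0

idom(b4) = b0

Answer: b0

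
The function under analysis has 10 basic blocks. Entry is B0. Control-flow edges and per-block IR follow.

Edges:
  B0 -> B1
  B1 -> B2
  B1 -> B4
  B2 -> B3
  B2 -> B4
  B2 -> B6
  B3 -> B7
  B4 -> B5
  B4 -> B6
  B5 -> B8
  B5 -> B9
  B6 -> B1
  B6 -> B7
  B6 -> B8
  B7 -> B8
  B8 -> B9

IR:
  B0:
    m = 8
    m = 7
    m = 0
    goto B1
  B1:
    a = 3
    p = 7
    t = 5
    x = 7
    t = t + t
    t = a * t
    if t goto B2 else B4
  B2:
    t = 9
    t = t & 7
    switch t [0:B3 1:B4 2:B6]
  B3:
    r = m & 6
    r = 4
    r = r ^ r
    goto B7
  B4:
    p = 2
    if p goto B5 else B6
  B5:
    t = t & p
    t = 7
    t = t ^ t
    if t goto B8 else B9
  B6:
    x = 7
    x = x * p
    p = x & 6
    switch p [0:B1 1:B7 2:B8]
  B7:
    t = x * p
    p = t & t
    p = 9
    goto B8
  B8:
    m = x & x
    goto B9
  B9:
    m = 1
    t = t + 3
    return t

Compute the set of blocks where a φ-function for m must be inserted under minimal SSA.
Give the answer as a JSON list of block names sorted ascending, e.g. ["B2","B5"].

idom tree: B1←B0 B2←B1 B3←B2 B4←B1 B5←B4 B6←B1 B7←B1 B8←B1 B9←B1
Dom at joins:
  B1: preds {B0,B6}: {B0} ∩ {B0,B1,B6} = {B0}; idom=B0
  B4: preds {B1,B2}: {B0,B1} ∩ {B0,B1,B2} = {B0,B1}; idom=B1
  B6: preds {B2,B4}: {B0,B1,B2} ∩ {B0,B1,B4} = {B0,B1}; idom=B1
  B7: preds {B3,B6}: {B0,B1,B2,B3} ∩ {B0,B1,B6} = {B0,B1}; idom=B1
  B8: preds {B5,B6,B7}: {B0,B1,B4,B5} ∩ {B0,B1,B6} ∩ {B0,B1,B7} = {B0,B1}; idom=B1
  B9: preds {B5,B8}: {B0,B1,B4,B5} ∩ {B0,B1,B8} = {B0,B1}; idom=B1

DF derivation:
  join B1 pred B0: · stop@B0
  join B1 pred B6: B6→B1 stop@B0
  join B4 pred B1: · stop@B1
  join B4 pred B2: B2 stop@B1
  join B6 pred B2: B2 stop@B1
  join B6 pred B4: B4 stop@B1
  join B7 pred B3: B3→B2 stop@B1
  join B7 pred B6: B6 stop@B1
  join B8 pred B5: B5→B4 stop@B1
  join B8 pred B6: B6 stop@B1
  join B8 pred B7: B7 stop@B1
  join B9 pred B5: B5→B4 stop@B1
  join B9 pred B8: B8 stop@B1
  B0 → ∅
  B1 → {B1}
  B2 → {B4,B6,B7}
  B3 → {B7}
  B4 → {B6,B8,B9}
  B5 → {B8,B9}
  B6 → {B1,B7,B8}
  B7 → {B8}
  B8 → {B9}
  B9 → ∅

φ for m: defs {B0,B8,B9}
  DF⁺ = {B9}

Answer: ["B9"]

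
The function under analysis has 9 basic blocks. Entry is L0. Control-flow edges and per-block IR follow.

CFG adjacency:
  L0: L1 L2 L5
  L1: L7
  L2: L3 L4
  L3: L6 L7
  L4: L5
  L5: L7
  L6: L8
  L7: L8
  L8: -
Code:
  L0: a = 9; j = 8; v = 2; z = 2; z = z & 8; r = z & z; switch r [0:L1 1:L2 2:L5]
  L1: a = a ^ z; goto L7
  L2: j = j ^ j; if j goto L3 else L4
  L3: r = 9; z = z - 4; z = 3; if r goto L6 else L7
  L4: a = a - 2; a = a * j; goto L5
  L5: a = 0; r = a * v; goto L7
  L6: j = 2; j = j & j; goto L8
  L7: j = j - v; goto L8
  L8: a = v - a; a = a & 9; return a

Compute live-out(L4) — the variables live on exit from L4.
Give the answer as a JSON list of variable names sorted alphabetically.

Answer: ["j", "v"]

Derivation:
Per-block:
  L0 def {a,j,r,v,z} use ∅
  L1 def {a} use {a,z}
  L2 def {j} use {j}
  L3 def {r,z} use {z}
  L4 def {a} use {a,j}
  L5 def {a,r} use {v}
  L6 def {j} use ∅
  L7 def {j} use {j,v}
  L8 def {a} use {a,v}

Live sets:
  L0 li=∅ lo={a,j,v,z}
  L1 li={a,j,v,z} lo={a,j,v}
  L2 li={a,j,v,z} lo={a,j,v,z}
  L3 li={a,j,v,z} lo={a,j,v}
  L4 li={a,j,v} lo={j,v}
  L5 li={j,v} lo={a,j,v}
  L6 li={a,v} lo={a,v}
  L7 li={a,j,v} lo={a,v}
  L8 li={a,v} lo=∅

live-out(L4) = ["j", "v"]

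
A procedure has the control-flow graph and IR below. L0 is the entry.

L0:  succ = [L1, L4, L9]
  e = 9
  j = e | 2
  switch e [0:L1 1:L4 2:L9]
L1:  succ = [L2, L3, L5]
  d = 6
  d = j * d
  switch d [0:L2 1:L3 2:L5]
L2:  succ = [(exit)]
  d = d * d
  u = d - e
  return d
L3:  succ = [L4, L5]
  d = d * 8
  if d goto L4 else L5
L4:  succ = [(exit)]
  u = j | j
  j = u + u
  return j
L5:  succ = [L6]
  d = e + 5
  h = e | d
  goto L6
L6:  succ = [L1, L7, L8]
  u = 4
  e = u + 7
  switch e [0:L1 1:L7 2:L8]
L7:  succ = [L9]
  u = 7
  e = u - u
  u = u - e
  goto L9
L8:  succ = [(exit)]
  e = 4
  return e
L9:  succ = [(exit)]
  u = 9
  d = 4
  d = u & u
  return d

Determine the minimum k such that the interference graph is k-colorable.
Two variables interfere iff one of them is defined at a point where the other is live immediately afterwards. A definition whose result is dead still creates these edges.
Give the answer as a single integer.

Per-block:
  L0: def={e,j} ue=∅
  L1: def={d} ue={j}
  L2: def={d,u} ue={d,e}
  L3: def={d} ue={d}
  L4: def={j,u} ue={j}
  L5: def={d,h} ue={e}
  L6: def={e,u} ue=∅
  L7: def={e,u} ue=∅
  L8: def={e} ue=∅
  L9: def={d,u} ue=∅

Liveness:
  L0 li=∅ lo={e,j}
  L1 li={e,j} lo={d,e,j}
  L2 li={d,e} lo=∅
  L3 li={d,e,j} lo={e,j}
  L4 li={j} lo=∅
  L5 li={e,j} lo={j}
  L6 li={j} lo={e,j}
  L7 li=∅ lo=∅
  L8 li=∅ lo=∅
  L9 li=∅ lo=∅

Interfere edges:
  d: {e,j,u}
  e: {d,j,u}
  h: {j}
  j: {d,e,h,u}
  u: {d,e,j}

Registers:
  clique {d,e,j,u} ⇒ need ≥ 4
  4-colouring: r0={j}  r1={d,h}  r2={e}  r3={u}
  χ = 4

Answer: 4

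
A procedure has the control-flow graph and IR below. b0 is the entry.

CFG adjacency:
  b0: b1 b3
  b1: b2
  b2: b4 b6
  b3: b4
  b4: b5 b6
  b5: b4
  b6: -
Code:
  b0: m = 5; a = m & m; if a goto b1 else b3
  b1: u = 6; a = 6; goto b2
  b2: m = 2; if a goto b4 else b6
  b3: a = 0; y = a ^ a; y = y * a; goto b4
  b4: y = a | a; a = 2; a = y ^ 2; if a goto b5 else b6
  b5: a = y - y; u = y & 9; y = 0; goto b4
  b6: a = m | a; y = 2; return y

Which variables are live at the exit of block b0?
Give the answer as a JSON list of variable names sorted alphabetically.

Answer: ["m"]

Analysis:
Per-block:
  b0 def {a,m} use ∅
  b1 def {a,u} use ∅
  b2 def {m} use {a}
  b3 def {a,y} use ∅
  b4 def {a,y} use {a}
  b5 def {a,u,y} use {y}
  b6 def {a,y} use {a,m}

Liveness:
  b0 li=∅ lo={m}
  b1 li=∅ lo={a}
  b2 li={a} lo={a,m}
  b3 li={m} lo={a,m}
  b4 li={a,m} lo={a,m,y}
  b5 li={m,y} lo={a,m}
  b6 li={a,m} lo=∅

live-out(b0) = ["m"]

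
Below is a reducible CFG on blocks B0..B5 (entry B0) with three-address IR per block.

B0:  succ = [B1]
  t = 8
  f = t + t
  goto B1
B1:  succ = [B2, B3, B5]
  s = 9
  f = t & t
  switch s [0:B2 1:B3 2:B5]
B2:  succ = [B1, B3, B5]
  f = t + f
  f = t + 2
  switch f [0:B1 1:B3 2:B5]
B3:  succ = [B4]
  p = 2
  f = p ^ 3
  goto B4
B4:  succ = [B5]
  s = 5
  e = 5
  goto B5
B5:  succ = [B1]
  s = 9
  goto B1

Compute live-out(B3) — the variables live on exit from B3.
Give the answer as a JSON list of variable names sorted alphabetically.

def/use:
  B0 def {f,t} use ∅
  B1 def {f,s} use {t}
  B2 def {f} use {f,t}
  B3 def {f,p} use ∅
  B4 def {e,s} use ∅
  B5 def {s} use ∅

Live sets:
  B0: in=∅ out={t}
  B1: in={t} out={f,t}
  B2: in={f,t} out={t}
  B3: in={t} out={t}
  B4: in={t} out={t}
  B5: in={t} out={t}

live-out(B3) = ["t"]

Answer: ["t"]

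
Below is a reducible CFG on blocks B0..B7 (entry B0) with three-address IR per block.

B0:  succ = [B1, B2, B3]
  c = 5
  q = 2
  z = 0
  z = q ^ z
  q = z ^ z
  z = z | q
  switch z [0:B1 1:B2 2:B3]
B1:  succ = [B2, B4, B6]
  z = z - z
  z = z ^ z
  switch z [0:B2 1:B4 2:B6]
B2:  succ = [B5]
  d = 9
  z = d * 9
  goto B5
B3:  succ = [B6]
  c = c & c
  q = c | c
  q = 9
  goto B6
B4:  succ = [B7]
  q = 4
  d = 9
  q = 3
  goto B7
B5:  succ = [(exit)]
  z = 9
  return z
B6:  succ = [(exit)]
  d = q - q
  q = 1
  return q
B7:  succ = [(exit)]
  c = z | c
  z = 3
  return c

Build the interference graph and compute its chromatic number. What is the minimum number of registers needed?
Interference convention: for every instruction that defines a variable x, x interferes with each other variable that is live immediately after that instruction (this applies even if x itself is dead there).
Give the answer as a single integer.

Block summaries:
  B0 def {c,q,z} use ∅
  B1 def {z} use {z}
  B2 def {d,z} use ∅
  B3 def {c,q} use {c}
  B4 def {d,q} use ∅
  B5 def {z} use ∅
  B6 def {d,q} use {q}
  B7 def {c,z} use {c,z}

Liveness:
  live B0: ∅→{c,q,z}
  live B1: {c,q,z}→{c,q,z}
  live B2: ∅→∅
  live B3: {c}→{q}
  live B4: {c,z}→{c,z}
  live B5: ∅→∅
  live B6: {q}→∅
  live B7: {c,z}→∅

Interfere edges:
  c: {d,q,z}
  d: {c,z}
  q: {c,z}
  z: {c,d,q}

Colouring:
  clique {c,d,z} ⇒ need ≥ 3
  assign c→R0 d→R2 q→R2 z→R1 — no edge inside a register ⇒ χ ≤ 3
  χ = 3

Answer: 3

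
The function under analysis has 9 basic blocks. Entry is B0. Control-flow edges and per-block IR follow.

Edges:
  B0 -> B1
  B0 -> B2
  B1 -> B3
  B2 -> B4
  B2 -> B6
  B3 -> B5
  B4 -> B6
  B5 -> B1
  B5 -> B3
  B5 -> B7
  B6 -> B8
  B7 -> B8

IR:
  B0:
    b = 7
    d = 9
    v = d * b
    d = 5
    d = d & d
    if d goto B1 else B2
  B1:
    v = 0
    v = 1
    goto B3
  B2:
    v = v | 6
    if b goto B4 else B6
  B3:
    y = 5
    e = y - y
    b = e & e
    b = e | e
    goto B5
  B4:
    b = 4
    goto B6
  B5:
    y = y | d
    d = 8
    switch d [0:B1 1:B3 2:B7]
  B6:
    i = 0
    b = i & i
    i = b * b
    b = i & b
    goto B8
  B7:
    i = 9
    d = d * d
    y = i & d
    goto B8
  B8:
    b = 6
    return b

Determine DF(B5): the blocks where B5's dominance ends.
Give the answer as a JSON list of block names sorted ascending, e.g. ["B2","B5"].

idom tree: B1←B0 B2←B0 B3←B1 B4←B2 B5←B3 B6←B2 B7←B5 B8←B0
Dom at joins:
  B1: preds {B0,B5}: {B0} ∩ {B0,B1,B3,B5} = {B0}; idom=B0
  B3: preds {B1,B5}: {B0,B1} ∩ {B0,B1,B3,B5} = {B0,B1}; idom=B1
  B6: preds {B2,B4}: {B0,B2} ∩ {B0,B2,B4} = {B0,B2}; idom=B2
  B8: preds {B6,B7}: {B0,B2,B6} ∩ {B0,B1,B3,B5,B7} = {B0}; idom=B0

Frontier:
  B1←B0: walk · to B0
  B1←B5: walk B5→B3→B1 to B0
  B3←B1: walk · to B1
  B3←B5: walk B5→B3 to B1
  B6←B2: walk · to B2
  B6←B4: walk B4 to B2
  B8←B6: walk B6→B2 to B0
  B8←B7: walk B7→B5→B3→B1 to B0
  B0: DF=∅
  B1: DF={B1,B8}
  B2: DF={B8}
  B3: DF={B1,B3,B8}
  B4: DF={B6}
  B5: DF={B1,B3,B8}
  B6: DF={B8}
  B7: DF={B8}
  B8: DF=∅

DF(B5) = ["B1", "B3", "B8"]

Answer: ["B1", "B3", "B8"]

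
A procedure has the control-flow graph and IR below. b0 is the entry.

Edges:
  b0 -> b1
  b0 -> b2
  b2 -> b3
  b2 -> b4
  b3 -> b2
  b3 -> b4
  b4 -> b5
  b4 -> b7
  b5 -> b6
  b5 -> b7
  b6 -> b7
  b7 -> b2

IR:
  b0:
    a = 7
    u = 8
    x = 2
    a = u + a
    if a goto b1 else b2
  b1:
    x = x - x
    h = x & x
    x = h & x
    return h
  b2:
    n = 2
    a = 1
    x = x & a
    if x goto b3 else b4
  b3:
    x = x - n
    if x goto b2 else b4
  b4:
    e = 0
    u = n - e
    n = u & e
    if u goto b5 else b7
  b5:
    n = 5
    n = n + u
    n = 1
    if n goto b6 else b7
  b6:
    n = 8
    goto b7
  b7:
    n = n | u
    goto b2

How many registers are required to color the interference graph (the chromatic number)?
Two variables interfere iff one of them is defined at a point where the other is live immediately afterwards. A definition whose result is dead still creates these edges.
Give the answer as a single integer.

Per-block:
  b0 def {a,u,x} use ∅
  b1 def {h,x} use {x}
  b2 def {a,n,x} use {x}
  b3 def {x} use {n,x}
  b4 def {e,n,u} use {n}
  b5 def {n} use {u}
  b6 def {n} use ∅
  b7 def {n} use {n,u}

Live sets:
  live b0: ∅→{x}
  live b1: {x}→∅
  live b2: {x}→{n,x}
  live b3: {n,x}→{n,x}
  live b4: {n,x}→{n,u,x}
  live b5: {u,x}→{n,u,x}
  live b6: {u,x}→{n,u,x}
  live b7: {n,u,x}→{x}

Interfere edges:
  a — {n,u,x}
  e — {n,u,x}
  h — {x}
  n — {a,e,u,x}
  u — {a,e,n,x}
  x — {a,e,h,n,u}

Registers:
  clique {a,n,u,x} ⇒ need ≥ 4
  4-colouring: r0={x}  r1={h,n}  r2={u}  r3={a,e}
  χ = 4

Answer: 4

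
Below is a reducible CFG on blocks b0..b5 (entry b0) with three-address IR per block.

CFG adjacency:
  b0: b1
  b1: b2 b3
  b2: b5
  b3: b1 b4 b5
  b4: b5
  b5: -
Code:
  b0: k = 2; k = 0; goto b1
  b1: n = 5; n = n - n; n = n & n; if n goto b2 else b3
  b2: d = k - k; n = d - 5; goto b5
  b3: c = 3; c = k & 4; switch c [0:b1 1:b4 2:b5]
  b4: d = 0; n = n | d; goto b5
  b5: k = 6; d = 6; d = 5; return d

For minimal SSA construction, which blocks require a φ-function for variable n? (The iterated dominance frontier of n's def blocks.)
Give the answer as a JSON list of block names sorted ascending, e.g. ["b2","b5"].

idom tree: b1←b0 b2←b1 b3←b1 b4←b3 b5←b1
Dom∩ at merges:
  b1: preds {b0,b3}: {b0} ∩ {b0,b1,b3} = {b0}; idom=b0
  b5: preds {b2,b3,b4}: {b0,b1,b2} ∩ {b0,b1,b3} ∩ {b0,b1,b3,b4} = {b0,b1}; idom=b1

DF derivation:
  join b1 pred b0: · stop@b0
  join b1 pred b3: b3→b1 stop@b0
  join b5 pred b2: b2 stop@b1
  join b5 pred b3: b3 stop@b1
  join b5 pred b4: b4→b3 stop@b1
  b0 → ∅
  b1 → {b1}
  b2 → {b5}
  b3 → {b1,b5}
  b4 → {b5}
  b5 → ∅

φ for n: defs {b1,b2,b4}
  DF⁺ = {b1,b5}

Answer: ["b1", "b5"]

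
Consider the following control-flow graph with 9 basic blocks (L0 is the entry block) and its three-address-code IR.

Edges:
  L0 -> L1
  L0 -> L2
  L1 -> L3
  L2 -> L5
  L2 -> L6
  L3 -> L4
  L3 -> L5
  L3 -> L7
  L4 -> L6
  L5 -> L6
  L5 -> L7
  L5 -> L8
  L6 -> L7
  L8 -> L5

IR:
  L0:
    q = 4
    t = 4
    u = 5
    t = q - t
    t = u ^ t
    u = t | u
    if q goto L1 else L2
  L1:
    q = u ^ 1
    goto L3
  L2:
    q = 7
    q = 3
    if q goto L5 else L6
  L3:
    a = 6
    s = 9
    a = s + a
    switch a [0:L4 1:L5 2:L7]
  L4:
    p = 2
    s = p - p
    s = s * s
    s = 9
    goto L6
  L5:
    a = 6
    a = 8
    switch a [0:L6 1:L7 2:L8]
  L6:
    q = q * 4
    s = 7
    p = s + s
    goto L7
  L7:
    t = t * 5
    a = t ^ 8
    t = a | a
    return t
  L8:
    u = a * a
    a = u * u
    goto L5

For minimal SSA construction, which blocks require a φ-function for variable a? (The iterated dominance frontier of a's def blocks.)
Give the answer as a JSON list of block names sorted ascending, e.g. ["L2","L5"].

idom tree: L1←L0 L2←L0 L3←L1 L4←L3 L5←L0 L6←L0 L7←L0 L8←L5
Dom at joins:
  L5: preds {L2,L3,L8}: {L0,L2} ∩ {L0,L1,L3} ∩ {L0,L5,L8} = {L0}; idom=L0
  L6: preds {L2,L4,L5}: {L0,L2} ∩ {L0,L1,L3,L4} ∩ {L0,L5} = {L0}; idom=L0
  L7: preds {L3,L5,L6}: {L0,L1,L3} ∩ {L0,L5} ∩ {L0,L6} = {L0}; idom=L0

DF derivation:
  L5←L2: walk L2 to L0
  L5←L3: walk L3→L1 to L0
  L5←L8: walk L8→L5 to L0
  L6←L2: walk L2 to L0
  L6←L4: walk L4→L3→L1 to L0
  L6←L5: walk L5 to L0
  L7←L3: walk L3→L1 to L0
  L7←L5: walk L5 to L0
  L7←L6: walk L6 to L0
  L0 → ∅
  L1 → {L5,L6,L7}
  L2 → {L5,L6}
  L3 → {L5,L6,L7}
  L4 → {L6}
  L5 → {L5,L6,L7}
  L6 → {L7}
  L7 → ∅
  L8 → {L5}

φ for a: defs {L3,L5,L7,L8}
  DF⁺ = {L5,L6,L7}

Answer: ["L5", "L6", "L7"]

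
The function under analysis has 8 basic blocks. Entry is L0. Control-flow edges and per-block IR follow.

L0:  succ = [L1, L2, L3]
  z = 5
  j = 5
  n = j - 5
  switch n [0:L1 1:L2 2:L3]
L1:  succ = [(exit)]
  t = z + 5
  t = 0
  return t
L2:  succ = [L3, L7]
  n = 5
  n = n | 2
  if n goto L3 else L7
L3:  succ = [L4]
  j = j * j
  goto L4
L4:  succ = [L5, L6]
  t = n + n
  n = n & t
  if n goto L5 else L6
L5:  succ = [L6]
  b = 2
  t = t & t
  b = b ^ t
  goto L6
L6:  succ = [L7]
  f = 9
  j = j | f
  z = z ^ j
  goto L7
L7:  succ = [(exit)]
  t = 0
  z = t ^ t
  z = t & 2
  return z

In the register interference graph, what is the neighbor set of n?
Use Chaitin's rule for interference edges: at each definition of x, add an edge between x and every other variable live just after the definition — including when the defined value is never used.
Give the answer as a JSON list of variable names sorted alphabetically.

Answer: ["j", "t", "z"]

Derivation:
def/use:
  L0 def {j,n,z} use ∅
  L1 def {t} use {z}
  L2 def {n} use ∅
  L3 def {j} use {j}
  L4 def {n,t} use {n}
  L5 def {b,t} use {t}
  L6 def {f,j,z} use {j,z}
  L7 def {t,z} use ∅

Liveness:
  live L0: ∅→{j,n,z}
  live L1: {z}→∅
  live L2: {j,z}→{j,n,z}
  live L3: {j,n,z}→{j,n,z}
  live L4: {j,n,z}→{j,t,z}
  live L5: {j,t,z}→{j,z}
  live L6: {j,z}→∅
  live L7: ∅→∅

Conflict graph:
  b: {j,t,z}
  f: {j,z}
  j: {b,f,n,t,z}
  n: {j,t,z}
  t: {b,j,n,z}
  z: {b,f,j,n,t}

N(n) = ["j", "t", "z"]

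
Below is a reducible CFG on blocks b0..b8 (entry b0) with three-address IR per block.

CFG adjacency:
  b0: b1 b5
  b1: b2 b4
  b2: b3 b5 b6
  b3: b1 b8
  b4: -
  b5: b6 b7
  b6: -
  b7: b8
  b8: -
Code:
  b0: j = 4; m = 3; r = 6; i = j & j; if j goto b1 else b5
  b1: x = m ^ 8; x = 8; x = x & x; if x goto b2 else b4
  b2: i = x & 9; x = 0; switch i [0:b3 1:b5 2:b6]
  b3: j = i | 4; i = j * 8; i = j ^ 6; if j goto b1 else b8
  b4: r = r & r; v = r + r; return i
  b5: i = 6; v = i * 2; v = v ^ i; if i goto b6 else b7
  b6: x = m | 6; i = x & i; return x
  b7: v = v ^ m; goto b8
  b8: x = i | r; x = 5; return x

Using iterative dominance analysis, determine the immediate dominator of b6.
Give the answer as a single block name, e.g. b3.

idom tree: b1←b0 b2←b1 b3←b2 b4←b1 b5←b0 b6←b0 b7←b5 b8←b0
Dom at joins:
  b1: preds {b0,b3}: {b0} ∩ {b0,b1,b2,b3} = {b0}; idom=b0
  b5: preds {b0,b2}: {b0} ∩ {b0,b1,b2} = {b0}; idom=b0
  b6: preds {b2,b5}: {b0,b1,b2} ∩ {b0,b5} = {b0}; idom=b0
  b8: preds {b3,b7}: {b0,b1,b2,b3} ∩ {b0,b5,b7} = {b0}; idom=b0

idom(b6) = b0

Answer: b0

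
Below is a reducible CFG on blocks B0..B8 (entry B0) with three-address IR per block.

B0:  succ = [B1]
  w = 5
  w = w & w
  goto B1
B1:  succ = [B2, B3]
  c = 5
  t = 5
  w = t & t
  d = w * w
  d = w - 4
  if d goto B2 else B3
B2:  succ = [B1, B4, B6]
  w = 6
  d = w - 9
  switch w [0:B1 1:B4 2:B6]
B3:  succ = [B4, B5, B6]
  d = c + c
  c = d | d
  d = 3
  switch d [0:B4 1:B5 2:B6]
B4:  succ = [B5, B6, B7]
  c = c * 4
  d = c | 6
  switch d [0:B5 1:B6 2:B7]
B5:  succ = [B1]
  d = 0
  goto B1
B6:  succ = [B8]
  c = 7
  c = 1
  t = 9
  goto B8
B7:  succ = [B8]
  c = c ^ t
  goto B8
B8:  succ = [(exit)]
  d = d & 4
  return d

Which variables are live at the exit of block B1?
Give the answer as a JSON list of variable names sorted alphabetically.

Answer: ["c", "t"]

Analysis:
Per-block:
  B0: {w} / ∅
  B1: {c,d,t,w} / ∅
  B2: {d,w} / ∅
  B3: {c,d} / {c}
  B4: {c,d} / {c}
  B5: {d} / ∅
  B6: {c,t} / ∅
  B7: {c} / {c,t}
  B8: {d} / {d}

Live sets:
  live B0: ∅→∅
  live B1: ∅→{c,t}
  live B2: {c,t}→{c,d,t}
  live B3: {c,t}→{c,d,t}
  live B4: {c,t}→{c,d,t}
  live B5: ∅→∅
  live B6: {d}→{d}
  live B7: {c,d,t}→{d}
  live B8: {d}→∅

live-out(B1) = ["c", "t"]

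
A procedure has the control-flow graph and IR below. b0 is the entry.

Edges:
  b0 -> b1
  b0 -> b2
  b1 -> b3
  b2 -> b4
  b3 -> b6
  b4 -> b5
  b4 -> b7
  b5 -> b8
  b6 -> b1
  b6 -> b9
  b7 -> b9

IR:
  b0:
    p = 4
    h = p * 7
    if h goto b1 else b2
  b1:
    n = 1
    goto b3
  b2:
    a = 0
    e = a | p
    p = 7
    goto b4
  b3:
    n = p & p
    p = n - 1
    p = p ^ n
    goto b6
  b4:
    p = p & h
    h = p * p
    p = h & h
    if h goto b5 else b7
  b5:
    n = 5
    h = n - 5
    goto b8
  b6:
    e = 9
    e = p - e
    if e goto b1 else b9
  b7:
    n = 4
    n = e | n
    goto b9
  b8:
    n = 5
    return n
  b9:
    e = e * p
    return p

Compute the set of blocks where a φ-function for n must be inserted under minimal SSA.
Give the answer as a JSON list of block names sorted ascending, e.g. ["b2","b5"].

idom tree: b1←b0 b2←b0 b3←b1 b4←b2 b5←b4 b6←b3 b7←b4 b8←b5 b9←b0
Join-block Dom:
  b1: preds {b0,b6}: {b0} ∩ {b0,b1,b3,b6} = {b0}; idom=b0
  b9: preds {b6,b7}: {b0,b1,b3,b6} ∩ {b0,b2,b4,b7} = {b0}; idom=b0

Frontier:
  b1←b0: walk · to b0
  b1←b6: walk b6→b3→b1 to b0
  b9←b6: walk b6→b3→b1 to b0
  b9←b7: walk b7→b4→b2 to b0
  b0: DF=∅
  b1: DF={b1,b9}
  b2: DF={b9}
  b3: DF={b1,b9}
  b4: DF={b9}
  b5: DF=∅
  b6: DF={b1,b9}
  b7: DF={b9}
  b8: DF=∅
  b9: DF=∅

φ for n: defs {b1,b3,b5,b7,b8}
  DF⁺ = {b1,b9}

Answer: ["b1", "b9"]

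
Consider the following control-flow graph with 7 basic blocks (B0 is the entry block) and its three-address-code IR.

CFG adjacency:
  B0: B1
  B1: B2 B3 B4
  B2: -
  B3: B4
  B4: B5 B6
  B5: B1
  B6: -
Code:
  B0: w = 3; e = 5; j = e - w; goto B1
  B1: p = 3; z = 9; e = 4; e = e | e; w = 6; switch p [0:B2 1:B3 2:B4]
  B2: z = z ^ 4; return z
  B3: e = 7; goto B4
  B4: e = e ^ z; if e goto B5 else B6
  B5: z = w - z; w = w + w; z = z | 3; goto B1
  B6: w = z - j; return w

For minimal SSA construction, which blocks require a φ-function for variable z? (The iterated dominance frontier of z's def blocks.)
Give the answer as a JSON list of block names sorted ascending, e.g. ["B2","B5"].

Answer: ["B1"]

Derivation:
idom tree: B1←B0 B2←B1 B3←B1 B4←B1 B5←B4 B6←B4
Dom∩ at merges:
  B1: preds {B0,B5}: {B0} ∩ {B0,B1,B4,B5} = {B0}; idom=B0
  B4: preds {B1,B3}: {B0,B1} ∩ {B0,B1,B3} = {B0,B1}; idom=B1

Frontier:
  B1←B0: walk · to B0
  B1←B5: walk B5→B4→B1 to B0
  B4←B1: walk · to B1
  B4←B3: walk B3 to B1
  DF(B0)=∅
  DF(B1)={B1}
  DF(B2)=∅
  DF(B3)={B4}
  DF(B4)={B1}
  DF(B5)={B1}
  DF(B6)=∅

φ for z: defs {B1,B2,B5}
  DF⁺ = {B1}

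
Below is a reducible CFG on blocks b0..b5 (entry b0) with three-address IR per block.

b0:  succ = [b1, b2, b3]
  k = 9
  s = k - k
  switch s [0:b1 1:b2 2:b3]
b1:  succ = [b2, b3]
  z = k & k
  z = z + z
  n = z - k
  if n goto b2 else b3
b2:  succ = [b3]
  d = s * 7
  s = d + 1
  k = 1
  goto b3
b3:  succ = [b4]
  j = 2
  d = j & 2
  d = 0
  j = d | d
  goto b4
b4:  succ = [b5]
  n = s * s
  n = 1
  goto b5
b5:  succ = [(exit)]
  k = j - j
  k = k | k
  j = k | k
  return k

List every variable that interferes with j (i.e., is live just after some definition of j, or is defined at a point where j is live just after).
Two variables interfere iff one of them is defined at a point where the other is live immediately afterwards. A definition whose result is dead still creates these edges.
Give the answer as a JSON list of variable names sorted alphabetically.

Answer: ["k", "n", "s"]

Analysis:
Per-block:
  b0: {k,s} / ∅
  b1: {n,z} / {k}
  b2: {d,k,s} / {s}
  b3: {d,j} / ∅
  b4: {n} / {s}
  b5: {j,k} / {j}

Backward fixpoint:
  b0: in=∅ out={k,s}
  b1: in={k,s} out={s}
  b2: in={s} out={s}
  b3: in={s} out={j,s}
  b4: in={j,s} out={j}
  b5: in={j} out=∅

Interfere edges:
  d: {s}
  j: {k,n,s}
  k: {j,s,z}
  n: {j,s}
  s: {d,j,k,n,z}
  z: {k,s}

N(j) = ["k", "n", "s"]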